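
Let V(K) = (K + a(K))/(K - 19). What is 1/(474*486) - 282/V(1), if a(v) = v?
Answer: 584663833/230364 ≈ 2538.0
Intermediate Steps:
V(K) = 2*K/(-19 + K) (V(K) = (K + K)/(K - 19) = (2*K)/(-19 + K) = 2*K/(-19 + K))
1/(474*486) - 282/V(1) = 1/(474*486) - 282/(2*1/(-19 + 1)) = (1/474)*(1/486) - 282/(2*1/(-18)) = 1/230364 - 282/(2*1*(-1/18)) = 1/230364 - 282/(-⅑) = 1/230364 - 282*(-9) = 1/230364 + 2538 = 584663833/230364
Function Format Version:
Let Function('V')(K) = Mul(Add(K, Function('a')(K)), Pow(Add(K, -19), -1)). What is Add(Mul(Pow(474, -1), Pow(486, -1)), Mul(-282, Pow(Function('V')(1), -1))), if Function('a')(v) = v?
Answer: Rational(584663833, 230364) ≈ 2538.0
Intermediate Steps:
Function('V')(K) = Mul(2, K, Pow(Add(-19, K), -1)) (Function('V')(K) = Mul(Add(K, K), Pow(Add(K, -19), -1)) = Mul(Mul(2, K), Pow(Add(-19, K), -1)) = Mul(2, K, Pow(Add(-19, K), -1)))
Add(Mul(Pow(474, -1), Pow(486, -1)), Mul(-282, Pow(Function('V')(1), -1))) = Add(Mul(Pow(474, -1), Pow(486, -1)), Mul(-282, Pow(Mul(2, 1, Pow(Add(-19, 1), -1)), -1))) = Add(Mul(Rational(1, 474), Rational(1, 486)), Mul(-282, Pow(Mul(2, 1, Pow(-18, -1)), -1))) = Add(Rational(1, 230364), Mul(-282, Pow(Mul(2, 1, Rational(-1, 18)), -1))) = Add(Rational(1, 230364), Mul(-282, Pow(Rational(-1, 9), -1))) = Add(Rational(1, 230364), Mul(-282, -9)) = Add(Rational(1, 230364), 2538) = Rational(584663833, 230364)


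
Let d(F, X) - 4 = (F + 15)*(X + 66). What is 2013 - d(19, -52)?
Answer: 1533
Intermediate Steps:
d(F, X) = 4 + (15 + F)*(66 + X) (d(F, X) = 4 + (F + 15)*(X + 66) = 4 + (15 + F)*(66 + X))
2013 - d(19, -52) = 2013 - (994 + 15*(-52) + 66*19 + 19*(-52)) = 2013 - (994 - 780 + 1254 - 988) = 2013 - 1*480 = 2013 - 480 = 1533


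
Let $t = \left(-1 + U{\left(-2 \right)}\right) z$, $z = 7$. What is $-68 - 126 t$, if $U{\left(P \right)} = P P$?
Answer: $-2714$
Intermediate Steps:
$U{\left(P \right)} = P^{2}$
$t = 21$ ($t = \left(-1 + \left(-2\right)^{2}\right) 7 = \left(-1 + 4\right) 7 = 3 \cdot 7 = 21$)
$-68 - 126 t = -68 - 2646 = -2714$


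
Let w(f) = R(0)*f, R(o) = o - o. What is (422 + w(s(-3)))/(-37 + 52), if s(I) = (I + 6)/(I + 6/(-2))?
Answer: 422/15 ≈ 28.133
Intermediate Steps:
R(o) = 0
s(I) = (6 + I)/(-3 + I) (s(I) = (6 + I)/(I + 6*(-½)) = (6 + I)/(I - 3) = (6 + I)/(-3 + I))
w(f) = 0 (w(f) = 0*f = 0)
(422 + w(s(-3)))/(-37 + 52) = (422 + 0)/(-37 + 52) = 422/15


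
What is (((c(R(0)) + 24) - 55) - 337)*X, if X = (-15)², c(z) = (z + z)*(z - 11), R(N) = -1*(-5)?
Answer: -96300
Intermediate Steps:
R(N) = 5
c(z) = 2*z*(-11 + z) (c(z) = (2*z)*(-11 + z) = 2*z*(-11 + z))
X = 225
(((c(R(0)) + 24) - 55) - 337)*X = (((2*5*(-11 + 5) + 24) - 55) - 337)*225 = (((2*5*(-6) + 24) - 55) - 337)*225 = (((-60 + 24) - 55) - 337)*225 = ((-36 - 55) - 337)*225 = (-91 - 337)*225 = -428*225 = -96300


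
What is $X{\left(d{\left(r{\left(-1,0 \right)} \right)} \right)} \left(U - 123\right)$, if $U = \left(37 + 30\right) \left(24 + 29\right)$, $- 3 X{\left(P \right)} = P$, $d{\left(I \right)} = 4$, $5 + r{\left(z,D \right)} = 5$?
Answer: $- \frac{13712}{3} \approx -4570.7$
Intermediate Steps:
$r{\left(z,D \right)} = 0$ ($r{\left(z,D \right)} = -5 + 5 = 0$)
$X{\left(P \right)} = - \frac{P}{3}$
$U = 3551$ ($U = 67 \cdot 53 = 3551$)
$X{\left(d{\left(r{\left(-1,0 \right)} \right)} \right)} \left(U - 123\right) = \left(- \frac{1}{3}\right) 4 \left(3551 - 123\right) = \left(- \frac{4}{3}\right) 3428 = - \frac{13712}{3}$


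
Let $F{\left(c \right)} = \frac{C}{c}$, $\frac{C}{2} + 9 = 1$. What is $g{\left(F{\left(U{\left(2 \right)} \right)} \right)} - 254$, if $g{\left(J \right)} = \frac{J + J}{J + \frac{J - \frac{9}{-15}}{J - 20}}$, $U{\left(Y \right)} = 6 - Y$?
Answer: $- \frac{116642}{463} \approx -251.93$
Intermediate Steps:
$C = -16$ ($C = -18 + 2 \cdot 1 = -18 + 2 = -16$)
$F{\left(c \right)} = - \frac{16}{c}$
$g{\left(J \right)} = \frac{2 J}{J + \frac{\frac{3}{5} + J}{-20 + J}}$ ($g{\left(J \right)} = \frac{2 J}{J + \frac{J - - \frac{3}{5}}{-20 + J}} = \frac{2 J}{J + \frac{J + \frac{3}{5}}{-20 + J}} = \frac{2 J}{J + \frac{\frac{3}{5} + J}{-20 + J}}$)
$g{\left(F{\left(U{\left(2 \right)} \right)} \right)} - 254 = \frac{10 \left(- \frac{16}{6 - 2}\right) \left(-20 - \frac{16}{6 - 2}\right)}{3 - 95 \left(- \frac{16}{6 - 2}\right) + 5 \left(- \frac{16}{6 - 2}\right)^{2}} - 254 = \frac{10 \left(- \frac{16}{4}\right) \left(-20 - \frac{16}{4}\right)}{3 - 95 \left(- \frac{16}{4}\right) + 5 \left(- \frac{16}{4}\right)^{2}} - 254 = \frac{10 \left(\left(-16\right) \frac{1}{4}\right) \left(-20 - 4\right)}{3 - 95 \left(\left(-16\right) \frac{1}{4}\right) + 5 \left(\left(-16\right) \frac{1}{4}\right)^{2}} - 254 = 10 \left(-4\right) \frac{1}{3 - -380 + 5 \left(-4\right)^{2}} \left(-20 - 4\right) - 254 = 10 \left(-4\right) \frac{1}{3 + 380 + 5 \cdot 16} \left(-24\right) - 254 = 10 \left(-4\right) \frac{1}{3 + 380 + 80} \left(-24\right) - 254 = 10 \left(-4\right) \frac{1}{463} \left(-24\right) - 254 = \frac{960}{463} - 254 = - \frac{116642}{463}$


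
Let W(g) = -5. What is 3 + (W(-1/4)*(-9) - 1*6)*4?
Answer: 159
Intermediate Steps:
3 + (W(-1/4)*(-9) - 1*6)*4 = 3 + (-5*(-9) - 1*6)*4 = 3 + (45 - 6)*4 = 3 + 39*4 = 3 + 156 = 159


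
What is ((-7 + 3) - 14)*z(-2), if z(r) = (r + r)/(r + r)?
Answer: -18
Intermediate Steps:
z(r) = 1 (z(r) = (2*r)/((2*r)) = (2*r)*(1/(2*r)) = 1)
((-7 + 3) - 14)*z(-2) = ((-7 + 3) - 14)*1 = (-4 - 14)*1 = -18*1 = -18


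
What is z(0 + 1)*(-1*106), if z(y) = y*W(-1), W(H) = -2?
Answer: 212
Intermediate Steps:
z(y) = -2*y (z(y) = y*(-2) = -2*y)
z(0 + 1)*(-1*106) = (-2*(0 + 1))*(-1*106) = -2*1*(-106) = -2*(-106) = 212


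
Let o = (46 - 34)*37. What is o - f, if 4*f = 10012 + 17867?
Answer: -26103/4 ≈ -6525.8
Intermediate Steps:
f = 27879/4 (f = (10012 + 17867)/4 = (¼)*27879 = 27879/4 ≈ 6969.8)
o = 444 (o = 12*37 = 444)
o - f = 444 - 1*27879/4 = 444 - 27879/4 = -26103/4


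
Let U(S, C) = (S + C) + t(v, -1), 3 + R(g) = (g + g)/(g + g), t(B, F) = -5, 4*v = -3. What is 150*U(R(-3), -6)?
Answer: -1950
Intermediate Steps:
v = -3/4 (v = (1/4)*(-3) = -3/4 ≈ -0.75000)
R(g) = -2 (R(g) = -3 + (g + g)/(g + g) = -3 + (2*g)/((2*g)) = -3 + (2*g)*(1/(2*g)) = -3 + 1 = -2)
U(S, C) = -5 + C + S (U(S, C) = (S + C) - 5 = (C + S) - 5 = -5 + C + S)
150*U(R(-3), -6) = 150*(-5 - 6 - 2) = 150*(-13) = -1950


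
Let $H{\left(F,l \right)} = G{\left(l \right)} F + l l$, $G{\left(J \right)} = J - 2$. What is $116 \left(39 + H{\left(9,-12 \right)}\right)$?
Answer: $6612$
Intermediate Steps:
$G{\left(J \right)} = -2 + J$ ($G{\left(J \right)} = J - 2 = -2 + J$)
$H{\left(F,l \right)} = l^{2} + F \left(-2 + l\right)$ ($H{\left(F,l \right)} = \left(-2 + l\right) F + l l = F \left(-2 + l\right) + l^{2} = l^{2} + F \left(-2 + l\right)$)
$116 \left(39 + H{\left(9,-12 \right)}\right) = 116 \left(39 + \left(\left(-12\right)^{2} + 9 \left(-2 - 12\right)\right)\right) = 116 \left(39 + \left(144 + 9 \left(-14\right)\right)\right) = 116 \left(39 + \left(144 - 126\right)\right) = 116 \left(39 + 18\right) = 116 \cdot 57 = 6612$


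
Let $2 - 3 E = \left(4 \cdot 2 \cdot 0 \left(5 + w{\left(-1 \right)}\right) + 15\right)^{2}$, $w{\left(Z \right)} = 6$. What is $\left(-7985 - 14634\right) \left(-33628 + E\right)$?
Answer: $\frac{2286939233}{3} \approx 7.6231 \cdot 10^{8}$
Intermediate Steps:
$E = - \frac{223}{3}$ ($E = \frac{2}{3} - \frac{\left(4 \cdot 2 \cdot 0 \left(5 + 6\right) + 15\right)^{2}}{3} = \frac{2}{3} - \frac{\left(8 \cdot 0 \cdot 11 + 15\right)^{2}}{3} = \frac{2}{3} - \frac{\left(0 \cdot 11 + 15\right)^{2}}{3} = \frac{2}{3} - \frac{\left(0 + 15\right)^{2}}{3} = \frac{2}{3} - \frac{15^{2}}{3} = \frac{2}{3} - 75 = - \frac{223}{3} \approx -74.333$)
$\left(-7985 - 14634\right) \left(-33628 + E\right) = \left(-7985 - 14634\right) \left(-33628 - \frac{223}{3}\right) = \left(-22619\right) \left(- \frac{101107}{3}\right) = \frac{2286939233}{3}$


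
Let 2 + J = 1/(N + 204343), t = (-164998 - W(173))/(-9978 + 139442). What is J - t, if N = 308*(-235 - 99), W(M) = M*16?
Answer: -4625084919/6568420772 ≈ -0.70414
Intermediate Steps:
W(M) = 16*M
N = -102872 (N = 308*(-334) = -102872)
t = -83883/64732 (t = (-164998 - 16*173)/(-9978 + 139442) = (-164998 - 1*2768)/129464 = (-164998 - 2768)*(1/129464) = -167766*1/129464 = -83883/64732 ≈ -1.2959)
J = -202941/101471 (J = -2 + 1/(-102872 + 204343) = -2 + 1/101471 = -202941/101471 ≈ -2.0000)
J - t = -202941/101471 - 1*(-83883/64732) = -202941/101471 + 83883/64732 = -4625084919/6568420772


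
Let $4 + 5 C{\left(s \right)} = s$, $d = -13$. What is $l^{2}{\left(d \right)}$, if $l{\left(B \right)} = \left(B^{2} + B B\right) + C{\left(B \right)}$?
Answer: $\frac{2798929}{25} \approx 1.1196 \cdot 10^{5}$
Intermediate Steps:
$C{\left(s \right)} = - \frac{4}{5} + \frac{s}{5}$
$l{\left(B \right)} = - \frac{4}{5} + 2 B^{2} + \frac{B}{5}$ ($l{\left(B \right)} = \left(B^{2} + B B\right) + \left(- \frac{4}{5} + \frac{B}{5}\right) = \left(B^{2} + B^{2}\right) + \left(- \frac{4}{5} + \frac{B}{5}\right) = 2 B^{2} + \left(- \frac{4}{5} + \frac{B}{5}\right) = - \frac{4}{5} + 2 B^{2} + \frac{B}{5}$)
$l^{2}{\left(d \right)} = \left(- \frac{4}{5} + 2 \left(-13\right)^{2} + \frac{1}{5} \left(-13\right)\right)^{2} = \left(- \frac{4}{5} + 2 \cdot 169 - \frac{13}{5}\right)^{2} = \left(- \frac{4}{5} + 338 - \frac{13}{5}\right)^{2} = \left(\frac{1673}{5}\right)^{2} = \frac{2798929}{25}$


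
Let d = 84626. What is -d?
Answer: -84626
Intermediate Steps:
-d = -1*84626 = -84626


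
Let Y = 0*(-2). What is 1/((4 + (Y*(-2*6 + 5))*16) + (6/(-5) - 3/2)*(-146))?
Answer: 5/1991 ≈ 0.0025113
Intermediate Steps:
Y = 0
1/((4 + (Y*(-2*6 + 5))*16) + (6/(-5) - 3/2)*(-146)) = 1/((4 + (0*(-2*6 + 5))*16) + (6/(-5) - 3/2)*(-146)) = 1/((4 + (0*(-12 + 5))*16) + (6*(-1/5) - 3*1/2)*(-146)) = 1/((4 + (0*(-7))*16) + (-6/5 - 3/2)*(-146)) = 1/((4 + 0*16) - 27/10*(-146)) = 1/((4 + 0) + 1971/5) = 1/(4 + 1971/5) = 1/(1991/5) = 5/1991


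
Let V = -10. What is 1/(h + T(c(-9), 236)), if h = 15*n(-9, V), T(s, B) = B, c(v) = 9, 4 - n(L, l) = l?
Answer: 1/446 ≈ 0.0022422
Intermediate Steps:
n(L, l) = 4 - l
h = 210 (h = 15*(4 - 1*(-10)) = 15*(4 + 10) = 15*14 = 210)
1/(h + T(c(-9), 236)) = 1/(210 + 236) = 1/446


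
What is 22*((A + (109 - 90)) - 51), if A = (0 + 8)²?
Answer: 704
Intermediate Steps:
A = 64 (A = 8² = 64)
22*((A + (109 - 90)) - 51) = 22*((64 + (109 - 90)) - 51) = 22*((64 + 19) - 51) = 22*(83 - 51) = 22*32 = 704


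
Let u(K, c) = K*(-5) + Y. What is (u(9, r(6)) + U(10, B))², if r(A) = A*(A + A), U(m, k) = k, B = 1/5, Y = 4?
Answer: 41616/25 ≈ 1664.6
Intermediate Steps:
B = ⅕ ≈ 0.20000
r(A) = 2*A² (r(A) = A*(2*A) = 2*A²)
u(K, c) = 4 - 5*K (u(K, c) = K*(-5) + 4 = -5*K + 4 = 4 - 5*K)
(u(9, r(6)) + U(10, B))² = ((4 - 5*9) + ⅕)² = ((4 - 45) + ⅕)² = (-41 + ⅕)² = (-204/5)² = 41616/25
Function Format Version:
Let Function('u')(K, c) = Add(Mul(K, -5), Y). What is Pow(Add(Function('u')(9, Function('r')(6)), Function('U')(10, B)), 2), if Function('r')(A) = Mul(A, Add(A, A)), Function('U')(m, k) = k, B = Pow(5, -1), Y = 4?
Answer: Rational(41616, 25) ≈ 1664.6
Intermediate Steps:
B = Rational(1, 5) ≈ 0.20000
Function('r')(A) = Mul(2, Pow(A, 2)) (Function('r')(A) = Mul(A, Mul(2, A)) = Mul(2, Pow(A, 2)))
Function('u')(K, c) = Add(4, Mul(-5, K)) (Function('u')(K, c) = Add(Mul(K, -5), 4) = Add(Mul(-5, K), 4) = Add(4, Mul(-5, K)))
Pow(Add(Function('u')(9, Function('r')(6)), Function('U')(10, B)), 2) = Pow(Add(Add(4, Mul(-5, 9)), Rational(1, 5)), 2) = Pow(Add(Add(4, -45), Rational(1, 5)), 2) = Pow(Add(-41, Rational(1, 5)), 2) = Pow(Rational(-204, 5), 2) = Rational(41616, 25)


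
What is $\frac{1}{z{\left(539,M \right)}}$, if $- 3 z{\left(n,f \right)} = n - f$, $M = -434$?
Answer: $- \frac{3}{973} \approx -0.0030832$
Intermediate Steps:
$z{\left(n,f \right)} = - \frac{n}{3} + \frac{f}{3}$ ($z{\left(n,f \right)} = - \frac{n - f}{3} = - \frac{n}{3} + \frac{f}{3}$)
$\frac{1}{z{\left(539,M \right)}} = \frac{1}{\left(- \frac{1}{3}\right) 539 + \frac{1}{3} \left(-434\right)} = \frac{1}{- \frac{539}{3} - \frac{434}{3}} = \frac{1}{- \frac{973}{3}} = - \frac{3}{973}$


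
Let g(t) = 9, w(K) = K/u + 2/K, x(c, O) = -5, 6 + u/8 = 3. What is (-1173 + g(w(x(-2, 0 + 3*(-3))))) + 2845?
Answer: 1681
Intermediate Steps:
u = -24 (u = -48 + 8*3 = -48 + 24 = -24)
w(K) = 2/K - K/24 (w(K) = K/(-24) + 2/K = K*(-1/24) + 2/K = -K/24 + 2/K = 2/K - K/24)
(-1173 + g(w(x(-2, 0 + 3*(-3))))) + 2845 = (-1173 + 9) + 2845 = -1164 + 2845 = 1681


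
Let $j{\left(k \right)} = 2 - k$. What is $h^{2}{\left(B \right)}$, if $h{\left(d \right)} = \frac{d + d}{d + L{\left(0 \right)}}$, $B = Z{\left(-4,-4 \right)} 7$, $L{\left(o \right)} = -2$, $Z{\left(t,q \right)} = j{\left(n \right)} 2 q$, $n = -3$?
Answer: $\frac{78400}{19881} \approx 3.9435$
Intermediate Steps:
$Z{\left(t,q \right)} = 10 q$ ($Z{\left(t,q \right)} = \left(2 - -3\right) 2 q = \left(2 + 3\right) 2 q = 5 \cdot 2 q = 10 q$)
$B = -280$ ($B = 10 \left(-4\right) 7 = \left(-40\right) 7 = -280$)
$h{\left(d \right)} = \frac{2 d}{-2 + d}$ ($h{\left(d \right)} = \frac{d + d}{d - 2} = \frac{2 d}{-2 + d}$)
$h^{2}{\left(B \right)} = \left(2 \left(-280\right) \frac{1}{-2 - 280}\right)^{2} = \left(2 \left(-280\right) \frac{1}{-282}\right)^{2} = \left(2 \left(-280\right) \left(- \frac{1}{282}\right)\right)^{2} = \left(\frac{280}{141}\right)^{2} = \frac{78400}{19881}$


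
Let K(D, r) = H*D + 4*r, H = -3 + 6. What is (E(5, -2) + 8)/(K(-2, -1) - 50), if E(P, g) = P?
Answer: -13/60 ≈ -0.21667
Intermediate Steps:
H = 3
K(D, r) = 3*D + 4*r
(E(5, -2) + 8)/(K(-2, -1) - 50) = (5 + 8)/((3*(-2) + 4*(-1)) - 50) = 13/((-6 - 4) - 50) = 13/(-10 - 50) = 13/(-60) = 13*(-1/60) = -13/60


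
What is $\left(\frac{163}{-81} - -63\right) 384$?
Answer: $\frac{632320}{27} \approx 23419.0$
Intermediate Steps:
$\left(\frac{163}{-81} - -63\right) 384 = \left(163 \left(- \frac{1}{81}\right) + 63\right) 384 = \left(- \frac{163}{81} + 63\right) 384 = \frac{4940}{81} \cdot 384 = \frac{632320}{27}$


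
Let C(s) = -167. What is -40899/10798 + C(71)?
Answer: -1844165/10798 ≈ -170.79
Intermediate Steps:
-40899/10798 + C(71) = -40899/10798 - 167 = -1844165/10798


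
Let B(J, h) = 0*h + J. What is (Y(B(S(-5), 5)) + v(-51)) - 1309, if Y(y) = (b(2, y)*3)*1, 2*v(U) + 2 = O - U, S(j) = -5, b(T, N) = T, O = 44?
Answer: -2513/2 ≈ -1256.5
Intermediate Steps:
v(U) = 21 - U/2 (v(U) = -1 + (44 - U)/2 = -1 + (22 - U/2) = 21 - U/2)
B(J, h) = J (B(J, h) = 0 + J = J)
Y(y) = 6 (Y(y) = (2*3)*1 = 6*1 = 6)
(Y(B(S(-5), 5)) + v(-51)) - 1309 = (6 + (21 - ½*(-51))) - 1309 = (6 + (21 + 51/2)) - 1309 = (6 + 93/2) - 1309 = 105/2 - 1309 = -2513/2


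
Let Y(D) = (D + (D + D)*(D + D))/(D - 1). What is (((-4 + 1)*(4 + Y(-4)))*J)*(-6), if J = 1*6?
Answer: -864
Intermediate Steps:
Y(D) = (D + 4*D**2)/(-1 + D) (Y(D) = (D + (2*D)*(2*D))/(-1 + D) = (D + 4*D**2)/(-1 + D))
J = 6
(((-4 + 1)*(4 + Y(-4)))*J)*(-6) = (((-4 + 1)*(4 - 4*(1 + 4*(-4))/(-1 - 4)))*6)*(-6) = (-3*(4 - 4*(1 - 16)/(-5))*6)*(-6) = (-3*(4 - 4*(-1/5)*(-15))*6)*(-6) = (-3*(4 - 12)*6)*(-6) = (-3*(-8)*6)*(-6) = (24*6)*(-6) = 144*(-6) = -864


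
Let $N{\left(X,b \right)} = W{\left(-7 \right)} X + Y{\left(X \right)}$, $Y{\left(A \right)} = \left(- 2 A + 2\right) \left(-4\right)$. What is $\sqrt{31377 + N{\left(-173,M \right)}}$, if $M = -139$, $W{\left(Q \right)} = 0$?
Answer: $\sqrt{29985} \approx 173.16$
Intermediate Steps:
$Y{\left(A \right)} = -8 + 8 A$ ($Y{\left(A \right)} = \left(2 - 2 A\right) \left(-4\right) = -8 + 8 A$)
$N{\left(X,b \right)} = -8 + 8 X$ ($N{\left(X,b \right)} = 0 X + \left(-8 + 8 X\right) = 0 + \left(-8 + 8 X\right) = -8 + 8 X$)
$\sqrt{31377 + N{\left(-173,M \right)}} = \sqrt{31377 + \left(-8 + 8 \left(-173\right)\right)} = \sqrt{31377 - 1392} = \sqrt{29985}$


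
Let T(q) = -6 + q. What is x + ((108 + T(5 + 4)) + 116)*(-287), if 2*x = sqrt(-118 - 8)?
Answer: -65149 + 3*I*sqrt(14)/2 ≈ -65149.0 + 5.6125*I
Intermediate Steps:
x = 3*I*sqrt(14)/2 (x = sqrt(-118 - 8)/2 = sqrt(-126)/2 = (3*I*sqrt(14))/2 = 3*I*sqrt(14)/2 ≈ 5.6125*I)
x + ((108 + T(5 + 4)) + 116)*(-287) = 3*I*sqrt(14)/2 + ((108 + (-6 + (5 + 4))) + 116)*(-287) = 3*I*sqrt(14)/2 + ((108 + (-6 + 9)) + 116)*(-287) = 3*I*sqrt(14)/2 + ((108 + 3) + 116)*(-287) = 3*I*sqrt(14)/2 + (111 + 116)*(-287) = 3*I*sqrt(14)/2 + 227*(-287) = 3*I*sqrt(14)/2 - 65149 = -65149 + 3*I*sqrt(14)/2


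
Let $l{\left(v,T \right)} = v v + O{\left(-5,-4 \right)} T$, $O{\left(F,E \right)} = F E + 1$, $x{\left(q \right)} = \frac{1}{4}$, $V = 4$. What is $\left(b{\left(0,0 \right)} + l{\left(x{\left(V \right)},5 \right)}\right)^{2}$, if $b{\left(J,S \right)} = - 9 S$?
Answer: $\frac{2825761}{256} \approx 11038.0$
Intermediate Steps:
$x{\left(q \right)} = \frac{1}{4}$
$O{\left(F,E \right)} = 1 + E F$ ($O{\left(F,E \right)} = E F + 1 = 1 + E F$)
$l{\left(v,T \right)} = v^{2} + 21 T$ ($l{\left(v,T \right)} = v v + \left(1 - -20\right) T = v^{2} + \left(1 + 20\right) T = v^{2} + 21 T$)
$\left(b{\left(0,0 \right)} + l{\left(x{\left(V \right)},5 \right)}\right)^{2} = \left(\left(-9\right) 0 + \left(\left(\frac{1}{4}\right)^{2} + 21 \cdot 5\right)\right)^{2} = \left(0 + \left(\frac{1}{16} + 105\right)\right)^{2} = \left(0 + \frac{1681}{16}\right)^{2} = \left(\frac{1681}{16}\right)^{2} = \frac{2825761}{256}$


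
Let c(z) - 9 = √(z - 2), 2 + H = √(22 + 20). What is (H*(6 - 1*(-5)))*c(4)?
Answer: -11*(2 - √42)*(9 + √2) ≈ 513.30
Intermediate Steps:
H = -2 + √42 (H = -2 + √(22 + 20) = -2 + √42 ≈ 4.4807)
c(z) = 9 + √(-2 + z) (c(z) = 9 + √(z - 2) = 9 + √(-2 + z))
(H*(6 - 1*(-5)))*c(4) = ((-2 + √42)*(6 - 1*(-5)))*(9 + √(-2 + 4)) = ((-2 + √42)*(6 + 5))*(9 + √2) = ((-2 + √42)*11)*(9 + √2) = (-22 + 11*√42)*(9 + √2)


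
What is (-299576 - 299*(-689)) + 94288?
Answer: 723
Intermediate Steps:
(-299576 - 299*(-689)) + 94288 = (-299576 + 206011) + 94288 = -93565 + 94288 = 723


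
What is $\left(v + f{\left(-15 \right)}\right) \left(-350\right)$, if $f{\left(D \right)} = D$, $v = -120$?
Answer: $47250$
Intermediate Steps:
$\left(v + f{\left(-15 \right)}\right) \left(-350\right) = \left(-120 - 15\right) \left(-350\right) = \left(-135\right) \left(-350\right) = 47250$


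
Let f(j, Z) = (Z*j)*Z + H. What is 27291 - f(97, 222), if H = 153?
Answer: -4753410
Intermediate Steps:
f(j, Z) = 153 + j*Z² (f(j, Z) = (Z*j)*Z + 153 = j*Z² + 153 = 153 + j*Z²)
27291 - f(97, 222) = 27291 - (153 + 97*222²) = 27291 - (153 + 97*49284) = 27291 - (153 + 4780548) = 27291 - 1*4780701 = 27291 - 4780701 = -4753410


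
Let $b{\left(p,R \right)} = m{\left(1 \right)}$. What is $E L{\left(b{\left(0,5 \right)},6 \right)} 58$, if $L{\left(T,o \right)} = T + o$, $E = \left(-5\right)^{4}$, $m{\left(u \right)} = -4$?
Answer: $72500$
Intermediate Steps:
$E = 625$
$b{\left(p,R \right)} = -4$
$E L{\left(b{\left(0,5 \right)},6 \right)} 58 = 625 \left(-4 + 6\right) 58 = 625 \cdot 2 \cdot 58 = 1250 \cdot 58 = 72500$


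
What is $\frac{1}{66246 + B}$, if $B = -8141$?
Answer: $\frac{1}{58105} \approx 1.721 \cdot 10^{-5}$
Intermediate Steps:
$\frac{1}{66246 + B} = \frac{1}{66246 - 8141} = \frac{1}{58105}$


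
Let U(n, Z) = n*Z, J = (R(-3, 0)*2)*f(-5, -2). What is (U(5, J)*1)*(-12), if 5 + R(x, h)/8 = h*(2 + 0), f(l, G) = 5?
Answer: 24000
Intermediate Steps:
R(x, h) = -40 + 16*h (R(x, h) = -40 + 8*(h*(2 + 0)) = -40 + 8*(h*2) = -40 + 8*(2*h) = -40 + 16*h)
J = -400 (J = ((-40 + 16*0)*2)*5 = ((-40 + 0)*2)*5 = -40*2*5 = -80*5 = -400)
U(n, Z) = Z*n
(U(5, J)*1)*(-12) = (-400*5*1)*(-12) = -2000*1*(-12) = -2000*(-12) = 24000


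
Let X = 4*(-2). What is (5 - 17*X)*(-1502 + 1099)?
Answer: -56823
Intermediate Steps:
X = -8
(5 - 17*X)*(-1502 + 1099) = (5 - 17*(-8))*(-1502 + 1099) = (5 + 136)*(-403) = 141*(-403) = -56823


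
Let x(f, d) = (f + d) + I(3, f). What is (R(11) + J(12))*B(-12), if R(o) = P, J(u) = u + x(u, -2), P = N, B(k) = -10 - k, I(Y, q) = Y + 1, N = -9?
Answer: 34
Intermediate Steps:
I(Y, q) = 1 + Y
x(f, d) = 4 + d + f (x(f, d) = (f + d) + (1 + 3) = (d + f) + 4 = 4 + d + f)
P = -9
J(u) = 2 + 2*u (J(u) = u + (4 - 2 + u) = u + (2 + u) = 2 + 2*u)
R(o) = -9
(R(11) + J(12))*B(-12) = (-9 + (2 + 2*12))*(-10 - 1*(-12)) = (-9 + (2 + 24))*(-10 + 12) = (-9 + 26)*2 = 17*2 = 34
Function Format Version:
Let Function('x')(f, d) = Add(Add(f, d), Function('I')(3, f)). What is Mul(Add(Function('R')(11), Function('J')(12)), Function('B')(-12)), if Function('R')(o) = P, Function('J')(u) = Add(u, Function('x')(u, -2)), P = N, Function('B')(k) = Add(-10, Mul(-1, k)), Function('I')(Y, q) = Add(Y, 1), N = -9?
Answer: 34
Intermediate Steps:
Function('I')(Y, q) = Add(1, Y)
Function('x')(f, d) = Add(4, d, f) (Function('x')(f, d) = Add(Add(f, d), Add(1, 3)) = Add(Add(d, f), 4) = Add(4, d, f))
P = -9
Function('J')(u) = Add(2, Mul(2, u)) (Function('J')(u) = Add(u, Add(4, -2, u)) = Add(u, Add(2, u)) = Add(2, Mul(2, u)))
Function('R')(o) = -9
Mul(Add(Function('R')(11), Function('J')(12)), Function('B')(-12)) = Mul(Add(-9, Add(2, Mul(2, 12))), Add(-10, Mul(-1, -12))) = Mul(Add(-9, Add(2, 24)), Add(-10, 12)) = Mul(Add(-9, 26), 2) = Mul(17, 2) = 34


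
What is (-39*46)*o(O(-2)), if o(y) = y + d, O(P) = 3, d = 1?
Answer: -7176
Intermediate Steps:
o(y) = 1 + y (o(y) = y + 1 = 1 + y)
(-39*46)*o(O(-2)) = (-39*46)*(1 + 3) = -1794*4 = -7176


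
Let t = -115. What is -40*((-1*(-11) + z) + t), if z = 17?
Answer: 3480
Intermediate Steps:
-40*((-1*(-11) + z) + t) = -40*((-1*(-11) + 17) - 115) = -40*((11 + 17) - 115) = -40*(28 - 115) = -40*(-87) = 3480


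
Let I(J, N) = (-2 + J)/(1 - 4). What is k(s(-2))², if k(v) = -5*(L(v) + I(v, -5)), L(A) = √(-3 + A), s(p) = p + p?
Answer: -75 + 100*I*√7 ≈ -75.0 + 264.58*I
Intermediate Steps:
I(J, N) = ⅔ - J/3 (I(J, N) = (-2 + J)/(-3) = (-2 + J)*(-⅓) = ⅔ - J/3)
s(p) = 2*p
k(v) = -10/3 - 5*√(-3 + v) + 5*v/3 (k(v) = -5*(√(-3 + v) + (⅔ - v/3)) = -5*(⅔ + √(-3 + v) - v/3) = -10/3 - 5*√(-3 + v) + 5*v/3)
k(s(-2))² = (-10/3 - 5*√(-3 + 2*(-2)) + 5*(2*(-2))/3)² = (-10/3 - 5*√(-3 - 4) + (5/3)*(-4))² = (-10/3 - 5*I*√7 - 20/3)² = (-10 - 5*I*√7)²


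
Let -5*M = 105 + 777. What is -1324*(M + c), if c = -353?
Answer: 3504628/5 ≈ 7.0093e+5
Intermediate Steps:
M = -882/5 (M = -(105 + 777)/5 = -⅕*882 = -882/5 ≈ -176.40)
-1324*(M + c) = -1324*(-882/5 - 353) = -1324*(-2647/5) = 3504628/5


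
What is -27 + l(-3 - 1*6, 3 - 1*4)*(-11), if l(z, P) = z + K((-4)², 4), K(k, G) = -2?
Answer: 94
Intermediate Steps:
l(z, P) = -2 + z (l(z, P) = z - 2 = -2 + z)
-27 + l(-3 - 1*6, 3 - 1*4)*(-11) = -27 + (-2 + (-3 - 1*6))*(-11) = -27 + (-2 + (-3 - 6))*(-11) = -27 + (-2 - 9)*(-11) = -27 - 11*(-11) = -27 + 121 = 94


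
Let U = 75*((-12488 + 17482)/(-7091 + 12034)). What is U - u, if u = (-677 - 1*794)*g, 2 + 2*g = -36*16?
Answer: -2100988667/4943 ≈ -4.2504e+5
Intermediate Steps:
g = -289 (g = -1 + (-36*16)/2 = -1 + (½)*(-576) = -1 - 288 = -289)
u = 425119 (u = (-677 - 1*794)*(-289) = (-677 - 794)*(-289) = -1471*(-289) = 425119)
U = 374550/4943 (U = 75*(4994/4943) = 374550/4943 ≈ 75.774)
U - u = 374550/4943 - 1*425119 = 374550/4943 - 425119 = -2100988667/4943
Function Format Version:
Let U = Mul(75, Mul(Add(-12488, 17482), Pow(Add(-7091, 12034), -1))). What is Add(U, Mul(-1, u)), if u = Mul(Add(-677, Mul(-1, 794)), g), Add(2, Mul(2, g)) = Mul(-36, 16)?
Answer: Rational(-2100988667, 4943) ≈ -4.2504e+5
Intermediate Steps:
g = -289 (g = Add(-1, Mul(Rational(1, 2), Mul(-36, 16))) = Add(-1, Mul(Rational(1, 2), -576)) = Add(-1, -288) = -289)
u = 425119 (u = Mul(Add(-677, Mul(-1, 794)), -289) = Mul(Add(-677, -794), -289) = Mul(-1471, -289) = 425119)
U = Rational(374550, 4943) (U = Mul(75, Mul(4994, Pow(4943, -1))) = Mul(75, Mul(4994, Rational(1, 4943))) = Mul(75, Rational(4994, 4943)) = Rational(374550, 4943) ≈ 75.774)
Add(U, Mul(-1, u)) = Add(Rational(374550, 4943), Mul(-1, 425119)) = Add(Rational(374550, 4943), -425119) = Rational(-2100988667, 4943)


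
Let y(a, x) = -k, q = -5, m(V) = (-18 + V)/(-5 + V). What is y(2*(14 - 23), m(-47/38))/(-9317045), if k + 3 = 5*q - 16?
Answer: -44/9317045 ≈ -4.7225e-6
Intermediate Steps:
m(V) = (-18 + V)/(-5 + V)
k = -44 (k = -3 + (5*(-5) - 16) = -3 + (-25 - 16) = -3 - 41 = -44)
y(a, x) = 44 (y(a, x) = -1*(-44) = 44)
y(2*(14 - 23), m(-47/38))/(-9317045) = 44/(-9317045) = 44*(-1/9317045) = -44/9317045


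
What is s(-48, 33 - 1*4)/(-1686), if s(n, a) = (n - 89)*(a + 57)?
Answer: 5891/843 ≈ 6.9881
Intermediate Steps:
s(n, a) = (-89 + n)*(57 + a)
s(-48, 33 - 1*4)/(-1686) = (-5073 - 89*(33 - 1*4) + 57*(-48) + (33 - 1*4)*(-48))/(-1686) = (-5073 - 89*(33 - 4) - 2736 + (33 - 4)*(-48))*(-1/1686) = (-5073 - 89*29 - 2736 + 29*(-48))*(-1/1686) = (-5073 - 2581 - 2736 - 1392)*(-1/1686) = -11782*(-1/1686) = 5891/843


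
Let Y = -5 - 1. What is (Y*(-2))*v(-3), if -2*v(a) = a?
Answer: 18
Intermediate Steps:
v(a) = -a/2
Y = -6
(Y*(-2))*v(-3) = (-6*(-2))*(-½*(-3)) = 12*(3/2) = 18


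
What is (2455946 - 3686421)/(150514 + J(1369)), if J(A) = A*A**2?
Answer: -1230475/2565876923 ≈ -0.00047955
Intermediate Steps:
J(A) = A**3
(2455946 - 3686421)/(150514 + J(1369)) = (2455946 - 3686421)/(150514 + 1369**3) = -1230475/(150514 + 2565726409) = -1230475/2565876923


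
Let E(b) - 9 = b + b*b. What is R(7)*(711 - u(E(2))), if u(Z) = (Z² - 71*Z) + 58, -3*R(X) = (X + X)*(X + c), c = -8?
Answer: 20902/3 ≈ 6967.3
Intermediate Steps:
E(b) = 9 + b + b² (E(b) = 9 + (b + b*b) = 9 + (b + b²) = 9 + b + b²)
R(X) = -2*X*(-8 + X)/3 (R(X) = -(X + X)*(X - 8)/3 = -2*X*(-8 + X)/3)
u(Z) = 58 + Z² - 71*Z
R(7)*(711 - u(E(2))) = ((⅔)*7*(8 - 1*7))*(711 - (58 + (9 + 2 + 2²)² - 71*(9 + 2 + 2²))) = ((⅔)*7*(8 - 7))*(711 - (58 + (9 + 2 + 4)² - 71*(9 + 2 + 4))) = ((⅔)*7*1)*(711 - (58 + 15² - 71*15)) = 14*(711 - (58 + 225 - 1065))/3 = 14*(711 - 1*(-782))/3 = 14*(711 + 782)/3 = (14/3)*1493 = 20902/3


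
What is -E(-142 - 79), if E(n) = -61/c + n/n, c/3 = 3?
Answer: 52/9 ≈ 5.7778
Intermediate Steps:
c = 9 (c = 3*3 = 9)
E(n) = -52/9 (E(n) = -61/9 + n/n = -61*⅑ + 1 = -61/9 + 1 = -52/9)
-E(-142 - 79) = -1*(-52/9) = 52/9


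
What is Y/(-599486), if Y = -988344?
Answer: 494172/299743 ≈ 1.6487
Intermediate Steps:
Y/(-599486) = -988344/(-599486) = -988344*(-1/599486) = 494172/299743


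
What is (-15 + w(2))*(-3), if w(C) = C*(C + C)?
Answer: 21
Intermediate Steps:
w(C) = 2*C² (w(C) = C*(2*C) = 2*C²)
(-15 + w(2))*(-3) = (-15 + 2*2²)*(-3) = (-15 + 2*4)*(-3) = (-15 + 8)*(-3) = -7*(-3) = 21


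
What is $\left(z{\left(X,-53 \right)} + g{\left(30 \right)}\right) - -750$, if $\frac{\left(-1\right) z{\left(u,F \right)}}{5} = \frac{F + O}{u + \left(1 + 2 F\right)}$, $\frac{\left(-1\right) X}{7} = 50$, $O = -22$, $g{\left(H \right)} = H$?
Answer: $\frac{70905}{91} \approx 779.18$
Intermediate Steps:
$X = -350$ ($X = \left(-7\right) 50 = -350$)
$z{\left(u,F \right)} = - \frac{5 \left(-22 + F\right)}{1 + u + 2 F}$ ($z{\left(u,F \right)} = - 5 \frac{F - 22}{u + \left(1 + 2 F\right)} = - 5 \frac{-22 + F}{1 + u + 2 F} = - \frac{5 \left(-22 + F\right)}{1 + u + 2 F}$)
$\left(z{\left(X,-53 \right)} + g{\left(30 \right)}\right) - -750 = \left(\frac{5 \left(22 - -53\right)}{1 - 350 + 2 \left(-53\right)} + 30\right) - -750 = \left(\frac{5 \left(22 + 53\right)}{1 - 350 - 106} + 30\right) + \left(-24 + 774\right) = \left(5 \frac{1}{-455} \cdot 75 + 30\right) + 750 = \left(5 \left(- \frac{1}{455}\right) 75 + 30\right) + 750 = \left(- \frac{75}{91} + 30\right) + 750 = \frac{2655}{91} + 750 = \frac{70905}{91}$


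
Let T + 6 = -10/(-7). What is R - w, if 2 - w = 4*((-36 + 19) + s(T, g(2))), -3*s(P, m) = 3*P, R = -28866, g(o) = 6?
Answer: -202424/7 ≈ -28918.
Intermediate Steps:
T = -32/7 (T = -6 - 10/(-7) = -6 - 10*(-⅐) = -6 + 10/7 = -32/7 ≈ -4.5714)
s(P, m) = -P
w = 362/7 (w = 2 - 4*((-36 + 19) - 1*(-32/7)) = 2 - 4*(-17 + 32/7) = 2 - 4*(-87)/7 = 2 - 1*(-348/7) = 2 + 348/7 = 362/7 ≈ 51.714)
R - w = -28866 - 1*362/7 = -28866 - 362/7 = -202424/7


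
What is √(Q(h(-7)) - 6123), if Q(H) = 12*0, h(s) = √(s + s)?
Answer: I*√6123 ≈ 78.25*I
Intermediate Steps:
h(s) = √2*√s (h(s) = √(2*s) = √2*√s)
Q(H) = 0
√(Q(h(-7)) - 6123) = √(0 - 6123) = √(-6123) = I*√6123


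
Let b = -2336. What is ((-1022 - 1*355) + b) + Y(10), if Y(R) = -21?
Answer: -3734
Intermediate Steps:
((-1022 - 1*355) + b) + Y(10) = ((-1022 - 1*355) - 2336) - 21 = ((-1022 - 355) - 2336) - 21 = (-1377 - 2336) - 21 = -3713 - 21 = -3734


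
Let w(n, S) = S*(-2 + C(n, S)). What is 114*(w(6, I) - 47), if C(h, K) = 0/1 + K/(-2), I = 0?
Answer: -5358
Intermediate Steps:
C(h, K) = -K/2 (C(h, K) = 0*1 + K*(-1/2) = 0 - K/2 = -K/2)
w(n, S) = S*(-2 - S/2)
114*(w(6, I) - 47) = 114*(-1/2*0*(4 + 0) - 47) = 114*(-1/2*0*4 - 47) = 114*(0 - 47) = 114*(-47) = -5358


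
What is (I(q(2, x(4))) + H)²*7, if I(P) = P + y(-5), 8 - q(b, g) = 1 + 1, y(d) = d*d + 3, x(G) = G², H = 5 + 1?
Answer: 11200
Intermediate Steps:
H = 6
y(d) = 3 + d² (y(d) = d² + 3 = 3 + d²)
q(b, g) = 6 (q(b, g) = 8 - (1 + 1) = 8 - 1*2 = 8 - 2 = 6)
I(P) = 28 + P (I(P) = P + (3 + (-5)²) = P + (3 + 25) = P + 28 = 28 + P)
(I(q(2, x(4))) + H)²*7 = ((28 + 6) + 6)²*7 = (34 + 6)²*7 = 40²*7 = 1600*7 = 11200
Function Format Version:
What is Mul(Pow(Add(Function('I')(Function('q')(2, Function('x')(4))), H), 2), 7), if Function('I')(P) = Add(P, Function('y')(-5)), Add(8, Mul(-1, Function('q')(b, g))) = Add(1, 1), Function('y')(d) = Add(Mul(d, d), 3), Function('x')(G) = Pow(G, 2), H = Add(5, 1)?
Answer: 11200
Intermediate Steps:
H = 6
Function('y')(d) = Add(3, Pow(d, 2)) (Function('y')(d) = Add(Pow(d, 2), 3) = Add(3, Pow(d, 2)))
Function('q')(b, g) = 6 (Function('q')(b, g) = Add(8, Mul(-1, Add(1, 1))) = Add(8, Mul(-1, 2)) = Add(8, -2) = 6)
Function('I')(P) = Add(28, P) (Function('I')(P) = Add(P, Add(3, Pow(-5, 2))) = Add(P, Add(3, 25)) = Add(P, 28) = Add(28, P))
Mul(Pow(Add(Function('I')(Function('q')(2, Function('x')(4))), H), 2), 7) = Mul(Pow(Add(Add(28, 6), 6), 2), 7) = Mul(Pow(Add(34, 6), 2), 7) = Mul(Pow(40, 2), 7) = Mul(1600, 7) = 11200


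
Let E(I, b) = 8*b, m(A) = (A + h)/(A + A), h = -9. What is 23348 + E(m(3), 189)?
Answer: 24860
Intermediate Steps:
m(A) = (-9 + A)/(2*A) (m(A) = (A - 9)/(A + A) = (-9 + A)/((2*A)) = (-9 + A)*(1/(2*A)) = (-9 + A)/(2*A))
23348 + E(m(3), 189) = 23348 + 8*189 = 23348 + 1512 = 24860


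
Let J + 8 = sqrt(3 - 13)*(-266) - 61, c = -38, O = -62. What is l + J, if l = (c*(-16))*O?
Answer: -37765 - 266*I*sqrt(10) ≈ -37765.0 - 841.17*I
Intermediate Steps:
J = -69 - 266*I*sqrt(10) (J = -8 + (sqrt(3 - 13)*(-266) - 61) = -8 + (sqrt(-10)*(-266) - 61) = -8 + ((I*sqrt(10))*(-266) - 61) = -8 + (-266*I*sqrt(10) - 61) = -8 + (-61 - 266*I*sqrt(10)) = -69 - 266*I*sqrt(10) ≈ -69.0 - 841.17*I)
l = -37696 (l = -38*(-16)*(-62) = 608*(-62) = -37696)
l + J = -37696 + (-69 - 266*I*sqrt(10)) = -37765 - 266*I*sqrt(10)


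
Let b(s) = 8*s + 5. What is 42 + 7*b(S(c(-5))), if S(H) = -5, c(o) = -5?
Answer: -203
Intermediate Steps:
b(s) = 5 + 8*s
42 + 7*b(S(c(-5))) = 42 + 7*(5 + 8*(-5)) = 42 + 7*(5 - 40) = 42 + 7*(-35) = 42 - 245 = -203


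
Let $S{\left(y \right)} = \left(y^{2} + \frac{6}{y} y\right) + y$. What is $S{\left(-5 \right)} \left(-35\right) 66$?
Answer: $-60060$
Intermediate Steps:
$S{\left(y \right)} = 6 + y + y^{2}$ ($S{\left(y \right)} = \left(y^{2} + 6\right) + y = \left(6 + y^{2}\right) + y = 6 + y + y^{2}$)
$S{\left(-5 \right)} \left(-35\right) 66 = \left(6 - 5 + \left(-5\right)^{2}\right) \left(-35\right) 66 = \left(6 - 5 + 25\right) \left(-35\right) 66 = 26 \left(-35\right) 66 = \left(-910\right) 66 = -60060$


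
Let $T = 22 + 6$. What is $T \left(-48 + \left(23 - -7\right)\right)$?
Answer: $-504$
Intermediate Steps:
$T = 28$
$T \left(-48 + \left(23 - -7\right)\right) = 28 \left(-48 + \left(23 - -7\right)\right) = 28 \left(-48 + \left(23 + 7\right)\right) = 28 \left(-48 + 30\right) = 28 \left(-18\right) = -504$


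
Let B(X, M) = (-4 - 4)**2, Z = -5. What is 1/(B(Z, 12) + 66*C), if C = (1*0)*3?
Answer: 1/64 ≈ 0.015625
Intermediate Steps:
B(X, M) = 64 (B(X, M) = (-8)**2 = 64)
C = 0 (C = 0*3 = 0)
1/(B(Z, 12) + 66*C) = 1/(64 + 66*0) = 1/(64 + 0) = 1/64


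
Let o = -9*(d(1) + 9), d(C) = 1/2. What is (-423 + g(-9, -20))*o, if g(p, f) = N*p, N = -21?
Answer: 20007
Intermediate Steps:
d(C) = ½
o = -171/2 (o = -9*(½ + 9) = -9*19/2 = -171/2 ≈ -85.500)
g(p, f) = -21*p
(-423 + g(-9, -20))*o = (-423 - 21*(-9))*(-171/2) = (-423 + 189)*(-171/2) = -234*(-171/2) = 20007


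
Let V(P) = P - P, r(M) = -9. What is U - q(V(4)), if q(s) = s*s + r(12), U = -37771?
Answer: -37762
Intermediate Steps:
V(P) = 0
q(s) = -9 + s² (q(s) = s*s - 9 = s² - 9 = -9 + s²)
U - q(V(4)) = -37771 - (-9 + 0²) = -37771 - (-9 + 0) = -37771 - 1*(-9) = -37771 + 9 = -37762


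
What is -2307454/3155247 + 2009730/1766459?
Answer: 2265171667924/5573614460373 ≈ 0.40641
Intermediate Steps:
-2307454/3155247 + 2009730/1766459 = 2265171667924/5573614460373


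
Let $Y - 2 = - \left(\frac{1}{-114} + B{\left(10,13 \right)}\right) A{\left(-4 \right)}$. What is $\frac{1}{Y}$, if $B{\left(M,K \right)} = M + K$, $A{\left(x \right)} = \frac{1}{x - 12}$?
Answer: $\frac{1824}{6269} \approx 0.29096$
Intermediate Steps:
$A{\left(x \right)} = \frac{1}{-12 + x}$
$B{\left(M,K \right)} = K + M$
$Y = \frac{6269}{1824}$ ($Y = 2 - \frac{\frac{1}{-114} + \left(13 + 10\right)}{-12 - 4} = 2 - \frac{- \frac{1}{114} + 23}{-16} = 2 - \frac{2621}{114} \left(- \frac{1}{16}\right) = 2 - - \frac{2621}{1824} = 2 + \frac{2621}{1824} = \frac{6269}{1824} \approx 3.437$)
$\frac{1}{Y} = \frac{1}{\frac{6269}{1824}} = \frac{1824}{6269}$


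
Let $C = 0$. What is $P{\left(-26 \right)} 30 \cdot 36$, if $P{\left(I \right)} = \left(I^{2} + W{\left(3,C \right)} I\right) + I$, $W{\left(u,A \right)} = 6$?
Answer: $533520$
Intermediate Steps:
$P{\left(I \right)} = I^{2} + 7 I$ ($P{\left(I \right)} = \left(I^{2} + 6 I\right) + I = I^{2} + 7 I$)
$P{\left(-26 \right)} 30 \cdot 36 = - 26 \left(7 - 26\right) 30 \cdot 36 = \left(-26\right) \left(-19\right) 1080 = 494 \cdot 1080 = 533520$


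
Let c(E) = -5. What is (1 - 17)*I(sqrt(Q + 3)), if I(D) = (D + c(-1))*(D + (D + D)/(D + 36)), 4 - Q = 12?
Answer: 240*(-11*I + 13*sqrt(5))/(sqrt(5) - 36*I) ≈ 85.042 + 188.51*I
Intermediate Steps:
Q = -8 (Q = 4 - 1*12 = 4 - 12 = -8)
I(D) = (-5 + D)*(D + 2*D/(36 + D)) (I(D) = (D - 5)*(D + (D + D)/(D + 36)) = (-5 + D)*(D + (2*D)/(36 + D)) = (-5 + D)*(D + 2*D/(36 + D)))
(1 - 17)*I(sqrt(Q + 3)) = (1 - 17)*(sqrt(-8 + 3)*(-190 + (sqrt(-8 + 3))**2 + 33*sqrt(-8 + 3))/(36 + sqrt(-8 + 3))) = -16*sqrt(-5)*(-190 + (sqrt(-5))**2 + 33*sqrt(-5))/(36 + sqrt(-5)) = -16*I*sqrt(5)*(-190 + (I*sqrt(5))**2 + 33*(I*sqrt(5)))/(36 + I*sqrt(5)) = -16*I*sqrt(5)*(-190 - 5 + 33*I*sqrt(5))/(36 + I*sqrt(5)) = -16*I*sqrt(5)*(-195 + 33*I*sqrt(5))/(36 + I*sqrt(5))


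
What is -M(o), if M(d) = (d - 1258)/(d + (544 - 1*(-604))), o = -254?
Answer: 252/149 ≈ 1.6913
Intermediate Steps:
M(d) = (-1258 + d)/(1148 + d) (M(d) = (-1258 + d)/(d + (544 + 604)) = (-1258 + d)/(d + 1148) = (-1258 + d)/(1148 + d))
-M(o) = -(-1258 - 254)/(1148 - 254) = -(-1512)/894 = -1*(-252/149) = 252/149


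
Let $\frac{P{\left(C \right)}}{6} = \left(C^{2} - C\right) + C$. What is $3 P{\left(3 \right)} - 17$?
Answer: $145$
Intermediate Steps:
$P{\left(C \right)} = 6 C^{2}$ ($P{\left(C \right)} = 6 \left(\left(C^{2} - C\right) + C\right) = 6 C^{2}$)
$3 P{\left(3 \right)} - 17 = 3 \cdot 6 \cdot 3^{2} - 17 = 3 \cdot 6 \cdot 9 - 17 = 3 \cdot 54 - 17 = 162 - 17 = 145$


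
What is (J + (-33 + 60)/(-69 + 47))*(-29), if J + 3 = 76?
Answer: -45791/22 ≈ -2081.4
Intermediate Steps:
J = 73 (J = -3 + 76 = 73)
(J + (-33 + 60)/(-69 + 47))*(-29) = (73 + (-33 + 60)/(-69 + 47))*(-29) = (73 + 27/(-22))*(-29) = (73 + 27*(-1/22))*(-29) = (73 - 27/22)*(-29) = (1579/22)*(-29) = -45791/22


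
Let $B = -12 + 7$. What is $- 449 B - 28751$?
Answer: $-26506$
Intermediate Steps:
$B = -5$
$- 449 B - 28751 = \left(-449\right) \left(-5\right) - 28751 = 2245 - 28751 = -26506$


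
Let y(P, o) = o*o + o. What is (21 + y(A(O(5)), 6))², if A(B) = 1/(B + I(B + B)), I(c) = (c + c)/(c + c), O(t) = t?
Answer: 3969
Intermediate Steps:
I(c) = 1 (I(c) = (2*c)/((2*c)) = (2*c)*(1/(2*c)) = 1)
A(B) = 1/(1 + B) (A(B) = 1/(B + 1) = 1/(1 + B))
y(P, o) = o + o² (y(P, o) = o² + o = o + o²)
(21 + y(A(O(5)), 6))² = (21 + 6*(1 + 6))² = (21 + 6*7)² = (21 + 42)² = 63² = 3969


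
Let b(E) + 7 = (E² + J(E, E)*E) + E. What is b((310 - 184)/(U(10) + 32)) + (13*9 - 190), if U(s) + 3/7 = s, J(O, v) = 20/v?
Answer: -449586/9409 ≈ -47.783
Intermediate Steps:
U(s) = -3/7 + s
b(E) = 13 + E + E² (b(E) = -7 + ((E² + (20/E)*E) + E) = -7 + ((E² + 20) + E) = -7 + ((20 + E²) + E) = -7 + (20 + E + E²) = 13 + E + E²)
b((310 - 184)/(U(10) + 32)) + (13*9 - 190) = (13 + (310 - 184)/((-3/7 + 10) + 32) + ((310 - 184)/((-3/7 + 10) + 32))²) + (13*9 - 190) = (13 + 126/(67/7 + 32) + (126/(67/7 + 32))²) + (117 - 190) = (13 + 126/(291/7) + (126/(291/7))²) - 73 = (13 + 126*(7/291) + (126*(7/291))²) - 73 = (13 + 294/97 + (294/97)²) - 73 = (13 + 294/97 + 86436/9409) - 73 = 237271/9409 - 73 = -449586/9409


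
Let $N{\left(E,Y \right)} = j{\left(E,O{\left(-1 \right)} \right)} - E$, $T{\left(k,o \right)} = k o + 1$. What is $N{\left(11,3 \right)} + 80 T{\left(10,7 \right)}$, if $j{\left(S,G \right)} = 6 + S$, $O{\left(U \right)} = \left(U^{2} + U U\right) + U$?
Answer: $5686$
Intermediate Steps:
$T{\left(k,o \right)} = 1 + k o$
$O{\left(U \right)} = U + 2 U^{2}$ ($O{\left(U \right)} = \left(U^{2} + U^{2}\right) + U = 2 U^{2} + U = U + 2 U^{2}$)
$N{\left(E,Y \right)} = 6$ ($N{\left(E,Y \right)} = \left(6 + E\right) - E = 6$)
$N{\left(11,3 \right)} + 80 T{\left(10,7 \right)} = 6 + 80 \left(1 + 10 \cdot 7\right) = 6 + 80 \left(1 + 70\right) = 6 + 80 \cdot 71 = 6 + 5680 = 5686$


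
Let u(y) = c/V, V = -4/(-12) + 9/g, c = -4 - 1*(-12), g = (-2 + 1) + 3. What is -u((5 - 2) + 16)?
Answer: -48/29 ≈ -1.6552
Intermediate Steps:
g = 2 (g = -1 + 3 = 2)
c = 8 (c = -4 + 12 = 8)
V = 29/6 (V = -4/(-12) + 9/2 = -4*(-1/12) + 9*(1/2) = 1/3 + 9/2 = 29/6 ≈ 4.8333)
u(y) = 48/29 (u(y) = 8/(29/6) = 8*(6/29) = 48/29)
-u((5 - 2) + 16) = -1*48/29 = -48/29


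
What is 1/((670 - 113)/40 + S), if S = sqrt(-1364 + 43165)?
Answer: -22280/66571351 + 1600*sqrt(41801)/66571351 ≈ 0.0045792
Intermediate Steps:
S = sqrt(41801) ≈ 204.45
1/((670 - 113)/40 + S) = 1/((670 - 113)/40 + sqrt(41801)) = 1/((1/40)*557 + sqrt(41801)) = 1/(557/40 + sqrt(41801))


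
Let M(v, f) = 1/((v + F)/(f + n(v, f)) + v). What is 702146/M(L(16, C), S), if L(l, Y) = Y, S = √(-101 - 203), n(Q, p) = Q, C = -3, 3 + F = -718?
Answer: 865746018/313 + 2033414816*I*√19/313 ≈ 2.766e+6 + 2.8318e+7*I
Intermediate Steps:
F = -721 (F = -3 - 718 = -721)
S = 4*I*√19 (S = √(-304) = 4*I*√19 ≈ 17.436*I)
M(v, f) = 1/(v + (-721 + v)/(f + v)) (M(v, f) = 1/((v - 721)/(f + v) + v) = 1/((-721 + v)/(f + v) + v) = 1/(v + (-721 + v)/(f + v)))
702146/M(L(16, C), S) = 702146/(((4*I*√19 - 3)/(-721 - 3 + (-3)² + (4*I*√19)*(-3)))) = 702146/(((-3 + 4*I*√19)/(-721 - 3 + 9 - 12*I*√19))) = 702146/(((-3 + 4*I*√19)/(-715 - 12*I*√19))) = 702146*((-715 - 12*I*√19)/(-3 + 4*I*√19)) = 702146*(-715 - 12*I*√19)/(-3 + 4*I*√19)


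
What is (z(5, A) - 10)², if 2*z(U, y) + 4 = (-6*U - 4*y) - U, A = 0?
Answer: 3481/4 ≈ 870.25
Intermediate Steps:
z(U, y) = -2 - 2*y - 7*U/2 (z(U, y) = -2 + ((-6*U - 4*y) - U)/2 = -2 + (-7*U - 4*y)/2 = -2 + (-2*y - 7*U/2) = -2 - 2*y - 7*U/2)
(z(5, A) - 10)² = ((-2 - 2*0 - 7/2*5) - 10)² = ((-2 + 0 - 35/2) - 10)² = (-39/2 - 10)² = (-59/2)² = 3481/4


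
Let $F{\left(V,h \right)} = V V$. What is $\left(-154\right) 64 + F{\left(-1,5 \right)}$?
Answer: $-9855$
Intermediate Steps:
$F{\left(V,h \right)} = V^{2}$
$\left(-154\right) 64 + F{\left(-1,5 \right)} = \left(-154\right) 64 + \left(-1\right)^{2} = -9856 + 1 = -9855$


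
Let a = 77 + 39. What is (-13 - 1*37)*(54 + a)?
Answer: -8500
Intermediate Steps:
a = 116
(-13 - 1*37)*(54 + a) = (-13 - 1*37)*(54 + 116) = (-13 - 37)*170 = -50*170 = -8500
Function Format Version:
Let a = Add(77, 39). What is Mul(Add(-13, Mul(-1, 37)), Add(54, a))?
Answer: -8500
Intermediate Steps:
a = 116
Mul(Add(-13, Mul(-1, 37)), Add(54, a)) = Mul(Add(-13, Mul(-1, 37)), Add(54, 116)) = Mul(Add(-13, -37), 170) = Mul(-50, 170) = -8500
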